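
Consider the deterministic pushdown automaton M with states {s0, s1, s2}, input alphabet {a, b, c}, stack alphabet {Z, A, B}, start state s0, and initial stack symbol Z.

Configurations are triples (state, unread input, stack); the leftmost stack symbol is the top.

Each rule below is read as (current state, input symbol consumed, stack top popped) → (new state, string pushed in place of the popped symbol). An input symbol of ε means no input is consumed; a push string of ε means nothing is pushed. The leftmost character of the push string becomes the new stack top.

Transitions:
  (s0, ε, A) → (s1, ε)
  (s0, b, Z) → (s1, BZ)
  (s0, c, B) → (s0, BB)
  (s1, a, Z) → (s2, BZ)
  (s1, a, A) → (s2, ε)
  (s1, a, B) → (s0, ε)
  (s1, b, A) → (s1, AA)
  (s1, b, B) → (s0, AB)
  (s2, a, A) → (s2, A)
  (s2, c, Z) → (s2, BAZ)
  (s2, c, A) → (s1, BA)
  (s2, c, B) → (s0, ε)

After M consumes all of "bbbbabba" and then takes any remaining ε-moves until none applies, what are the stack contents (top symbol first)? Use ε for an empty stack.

(s0, bbbbabba, Z) ⊢ (s1, bbbabba, BZ) ⊢ (s0, bbabba, ABZ) ⊢ (s1, bbabba, BZ) ⊢ (s0, babba, ABZ) ⊢ (s1, babba, BZ) ⊢ (s0, abba, ABZ) ⊢ (s1, abba, BZ) ⊢ (s0, bba, Z) ⊢ (s1, ba, BZ) ⊢ (s0, a, ABZ) ⊢ (s1, a, BZ) ⊢ (s0, ε, Z)
All input consumed in state s0 with stack Z.

Z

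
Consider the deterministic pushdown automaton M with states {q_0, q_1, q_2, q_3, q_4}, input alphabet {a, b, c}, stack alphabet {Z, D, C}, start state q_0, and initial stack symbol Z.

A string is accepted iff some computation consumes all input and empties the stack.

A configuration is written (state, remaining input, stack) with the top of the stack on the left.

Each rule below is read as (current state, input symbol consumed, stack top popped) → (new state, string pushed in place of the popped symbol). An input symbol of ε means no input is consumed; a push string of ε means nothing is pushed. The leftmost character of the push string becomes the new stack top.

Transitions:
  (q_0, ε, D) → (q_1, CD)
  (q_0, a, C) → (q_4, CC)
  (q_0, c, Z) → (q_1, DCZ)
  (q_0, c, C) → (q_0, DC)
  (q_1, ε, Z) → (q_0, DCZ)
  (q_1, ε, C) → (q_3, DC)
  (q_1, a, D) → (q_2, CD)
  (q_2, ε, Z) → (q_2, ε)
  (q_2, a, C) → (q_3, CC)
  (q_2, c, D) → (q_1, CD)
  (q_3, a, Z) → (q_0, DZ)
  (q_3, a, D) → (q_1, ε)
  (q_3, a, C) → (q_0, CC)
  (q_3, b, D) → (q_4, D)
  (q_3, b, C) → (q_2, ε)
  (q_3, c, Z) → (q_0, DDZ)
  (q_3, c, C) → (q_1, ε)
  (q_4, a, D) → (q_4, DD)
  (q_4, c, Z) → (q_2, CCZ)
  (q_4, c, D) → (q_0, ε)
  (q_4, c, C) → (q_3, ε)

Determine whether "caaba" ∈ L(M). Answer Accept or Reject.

(q_0, caaba, Z)
  read c, top Z: go to q_1, push DCZ → (q_1, aaba, DCZ)
  read a, top D: go to q_2, push CD → (q_2, aba, CDCZ)
  read a, top C: go to q_3, push CC → (q_3, ba, CCDCZ)
  read b, top C: go to q_2, push ε → (q_2, a, CDCZ)
  read a, top C: go to q_3, push CC → (q_3, ε, CCDCZ)
All input consumed; stack is CCDCZ, not empty, and no further ε-move applies.

Reject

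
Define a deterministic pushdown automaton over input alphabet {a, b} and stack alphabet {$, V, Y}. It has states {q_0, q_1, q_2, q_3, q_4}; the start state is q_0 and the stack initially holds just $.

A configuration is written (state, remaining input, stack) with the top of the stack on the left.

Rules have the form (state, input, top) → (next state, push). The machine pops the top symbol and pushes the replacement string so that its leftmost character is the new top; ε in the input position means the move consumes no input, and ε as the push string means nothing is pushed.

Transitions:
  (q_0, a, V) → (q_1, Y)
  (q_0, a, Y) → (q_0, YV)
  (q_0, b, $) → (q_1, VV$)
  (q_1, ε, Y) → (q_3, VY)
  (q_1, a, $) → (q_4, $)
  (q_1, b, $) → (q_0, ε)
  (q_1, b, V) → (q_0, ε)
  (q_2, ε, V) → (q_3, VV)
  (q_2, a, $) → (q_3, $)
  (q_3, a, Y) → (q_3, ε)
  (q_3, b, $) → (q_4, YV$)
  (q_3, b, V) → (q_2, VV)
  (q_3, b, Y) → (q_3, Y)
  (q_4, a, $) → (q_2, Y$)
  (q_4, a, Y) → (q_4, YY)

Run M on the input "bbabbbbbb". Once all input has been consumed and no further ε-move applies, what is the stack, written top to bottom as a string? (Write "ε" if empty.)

(q_0, bbabbbbbb, $)
  read b, top $: go to q_1, push VV$ → (q_1, babbbbbb, VV$)
  read b, top V: go to q_0, push ε → (q_0, abbbbbb, V$)
  read a, top V: go to q_1, push Y → (q_1, bbbbbb, Y$)
  ε-move, top Y: go to q_3, push VY → (q_3, bbbbbb, VY$)
  read b, top V: go to q_2, push VV → (q_2, bbbbb, VVY$)
  ε-move, top V: go to q_3, push VV → (q_3, bbbbb, VVVY$)
  read b, top V: go to q_2, push VV → (q_2, bbbb, VVVVY$)
  ε-move, top V: go to q_3, push VV → (q_3, bbbb, VVVVVY$)
  read b, top V: go to q_2, push VV → (q_2, bbb, VVVVVVY$)
  ε-move, top V: go to q_3, push VV → (q_3, bbb, VVVVVVVY$)
  read b, top V: go to q_2, push VV → (q_2, bb, VVVVVVVVY$)
  ε-move, top V: go to q_3, push VV → (q_3, bb, VVVVVVVVVY$)
  read b, top V: go to q_2, push VV → (q_2, b, VVVVVVVVVVY$)
  ε-move, top V: go to q_3, push VV → (q_3, b, VVVVVVVVVVVY$)
  read b, top V: go to q_2, push VV → (q_2, ε, VVVVVVVVVVVVY$)
  ε-move, top V: go to q_3, push VV → (q_3, ε, VVVVVVVVVVVVVY$)
All input consumed in state q_3 with stack VVVVVVVVVVVVVY$.

VVVVVVVVVVVVVY$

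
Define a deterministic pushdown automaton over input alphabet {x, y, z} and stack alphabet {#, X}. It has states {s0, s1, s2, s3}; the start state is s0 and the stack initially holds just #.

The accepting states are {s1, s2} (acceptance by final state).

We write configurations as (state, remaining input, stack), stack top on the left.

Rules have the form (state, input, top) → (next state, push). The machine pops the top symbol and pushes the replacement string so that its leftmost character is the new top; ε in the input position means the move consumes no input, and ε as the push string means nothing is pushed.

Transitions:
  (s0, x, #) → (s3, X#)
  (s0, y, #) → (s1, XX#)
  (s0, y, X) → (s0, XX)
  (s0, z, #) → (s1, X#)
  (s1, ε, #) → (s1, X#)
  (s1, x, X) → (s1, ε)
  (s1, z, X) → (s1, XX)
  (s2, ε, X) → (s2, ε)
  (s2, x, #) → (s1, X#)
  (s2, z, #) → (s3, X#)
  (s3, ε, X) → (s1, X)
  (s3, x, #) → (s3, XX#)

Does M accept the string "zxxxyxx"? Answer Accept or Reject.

(s0, zxxxyxx, #)
  read z, top #: go to s1, push X# → (s1, xxxyxx, X#)
  read x, top X: go to s1, push ε → (s1, xxyxx, #)
  ε-move, top #: go to s1, push X# → (s1, xxyxx, X#)
  read x, top X: go to s1, push ε → (s1, xyxx, #)
  ε-move, top #: go to s1, push X# → (s1, xyxx, X#)
  read x, top X: go to s1, push ε → (s1, yxx, #)
  ε-move, top #: go to s1, push X# → (s1, yxx, X#)
No transition applies at (s1, yxx, X#); input not fully consumed.

Reject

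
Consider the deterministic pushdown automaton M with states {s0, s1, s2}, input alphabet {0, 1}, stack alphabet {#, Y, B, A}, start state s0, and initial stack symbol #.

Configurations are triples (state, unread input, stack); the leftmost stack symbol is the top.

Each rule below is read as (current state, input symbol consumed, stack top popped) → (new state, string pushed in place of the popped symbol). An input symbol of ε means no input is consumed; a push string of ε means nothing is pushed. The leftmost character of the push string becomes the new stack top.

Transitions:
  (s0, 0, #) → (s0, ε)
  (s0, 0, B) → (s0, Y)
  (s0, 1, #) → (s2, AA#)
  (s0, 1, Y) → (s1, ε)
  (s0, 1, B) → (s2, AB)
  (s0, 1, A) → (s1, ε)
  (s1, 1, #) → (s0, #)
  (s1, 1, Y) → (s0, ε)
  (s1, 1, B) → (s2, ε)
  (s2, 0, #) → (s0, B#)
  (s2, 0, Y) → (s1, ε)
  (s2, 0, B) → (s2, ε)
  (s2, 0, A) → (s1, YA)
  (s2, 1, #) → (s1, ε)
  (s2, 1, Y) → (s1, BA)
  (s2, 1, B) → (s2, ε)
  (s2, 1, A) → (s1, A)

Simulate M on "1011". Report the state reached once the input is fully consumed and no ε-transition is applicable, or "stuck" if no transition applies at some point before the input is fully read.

(s0, 1011, #)
  read 1, top #: go to s2, push AA# → (s2, 011, AA#)
  read 0, top A: go to s1, push YA → (s1, 11, YAA#)
  read 1, top Y: go to s0, push ε → (s0, 1, AA#)
  read 1, top A: go to s1, push ε → (s1, ε, A#)
All input consumed; M is in state s1.

s1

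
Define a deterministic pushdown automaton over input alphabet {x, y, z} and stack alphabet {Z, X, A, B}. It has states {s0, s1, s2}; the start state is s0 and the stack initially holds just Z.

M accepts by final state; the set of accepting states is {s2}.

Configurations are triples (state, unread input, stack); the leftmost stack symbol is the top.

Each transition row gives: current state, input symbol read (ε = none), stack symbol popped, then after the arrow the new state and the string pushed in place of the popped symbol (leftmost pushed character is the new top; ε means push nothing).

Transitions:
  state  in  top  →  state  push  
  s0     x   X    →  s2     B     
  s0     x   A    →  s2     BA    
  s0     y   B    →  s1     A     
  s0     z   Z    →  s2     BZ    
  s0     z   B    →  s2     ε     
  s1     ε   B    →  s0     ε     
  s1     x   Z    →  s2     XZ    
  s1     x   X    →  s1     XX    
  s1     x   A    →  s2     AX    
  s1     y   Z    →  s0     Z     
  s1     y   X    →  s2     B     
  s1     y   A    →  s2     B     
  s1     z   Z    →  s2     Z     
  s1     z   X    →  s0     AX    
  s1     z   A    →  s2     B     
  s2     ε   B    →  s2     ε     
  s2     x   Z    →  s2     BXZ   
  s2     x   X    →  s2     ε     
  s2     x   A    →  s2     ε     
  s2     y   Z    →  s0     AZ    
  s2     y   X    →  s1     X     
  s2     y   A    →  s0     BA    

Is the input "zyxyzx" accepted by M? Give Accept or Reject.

Accept

(s0, zyxyzx, Z) ⊢ (s2, yxyzx, BZ) ⊢ (s2, yxyzx, Z) ⊢ (s0, xyzx, AZ) ⊢ (s2, yzx, BAZ) ⊢ (s2, yzx, AZ) ⊢ (s0, zx, BAZ) ⊢ (s2, x, AZ) ⊢ (s2, ε, Z)
All input consumed; state s2 ∈ F.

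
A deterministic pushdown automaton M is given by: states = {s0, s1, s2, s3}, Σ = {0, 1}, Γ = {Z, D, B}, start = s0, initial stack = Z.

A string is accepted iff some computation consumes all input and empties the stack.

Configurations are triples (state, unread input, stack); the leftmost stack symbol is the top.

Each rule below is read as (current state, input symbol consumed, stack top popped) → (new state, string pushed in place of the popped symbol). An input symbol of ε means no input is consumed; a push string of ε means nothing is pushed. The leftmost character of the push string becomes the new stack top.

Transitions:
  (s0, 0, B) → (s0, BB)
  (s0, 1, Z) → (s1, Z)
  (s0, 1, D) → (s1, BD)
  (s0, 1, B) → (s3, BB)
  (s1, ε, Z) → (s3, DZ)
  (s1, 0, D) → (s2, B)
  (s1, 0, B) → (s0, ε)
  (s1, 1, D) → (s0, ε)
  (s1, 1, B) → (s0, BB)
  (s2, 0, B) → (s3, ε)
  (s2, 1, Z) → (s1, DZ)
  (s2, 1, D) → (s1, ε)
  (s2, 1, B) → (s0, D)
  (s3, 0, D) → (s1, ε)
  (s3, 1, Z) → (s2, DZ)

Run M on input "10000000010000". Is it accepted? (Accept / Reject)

Reject

(s0, 10000000010000, Z) ⊢ (s1, 0000000010000, Z) ⊢ (s3, 0000000010000, DZ) ⊢ (s1, 000000010000, Z) ⊢ (s3, 000000010000, DZ) ⊢ (s1, 00000010000, Z) ⊢ (s3, 00000010000, DZ) ⊢ (s1, 0000010000, Z) ⊢ (s3, 0000010000, DZ) ⊢ (s1, 000010000, Z) ⊢ (s3, 000010000, DZ) ⊢ (s1, 00010000, Z) ⊢ (s3, 00010000, DZ) ⊢ (s1, 0010000, Z) ⊢ (s3, 0010000, DZ) ⊢ (s1, 010000, Z) ⊢ (s3, 010000, DZ) ⊢ (s1, 10000, Z) ⊢ (s3, 10000, DZ)
No transition applies at (s3, 10000, DZ); input not fully consumed.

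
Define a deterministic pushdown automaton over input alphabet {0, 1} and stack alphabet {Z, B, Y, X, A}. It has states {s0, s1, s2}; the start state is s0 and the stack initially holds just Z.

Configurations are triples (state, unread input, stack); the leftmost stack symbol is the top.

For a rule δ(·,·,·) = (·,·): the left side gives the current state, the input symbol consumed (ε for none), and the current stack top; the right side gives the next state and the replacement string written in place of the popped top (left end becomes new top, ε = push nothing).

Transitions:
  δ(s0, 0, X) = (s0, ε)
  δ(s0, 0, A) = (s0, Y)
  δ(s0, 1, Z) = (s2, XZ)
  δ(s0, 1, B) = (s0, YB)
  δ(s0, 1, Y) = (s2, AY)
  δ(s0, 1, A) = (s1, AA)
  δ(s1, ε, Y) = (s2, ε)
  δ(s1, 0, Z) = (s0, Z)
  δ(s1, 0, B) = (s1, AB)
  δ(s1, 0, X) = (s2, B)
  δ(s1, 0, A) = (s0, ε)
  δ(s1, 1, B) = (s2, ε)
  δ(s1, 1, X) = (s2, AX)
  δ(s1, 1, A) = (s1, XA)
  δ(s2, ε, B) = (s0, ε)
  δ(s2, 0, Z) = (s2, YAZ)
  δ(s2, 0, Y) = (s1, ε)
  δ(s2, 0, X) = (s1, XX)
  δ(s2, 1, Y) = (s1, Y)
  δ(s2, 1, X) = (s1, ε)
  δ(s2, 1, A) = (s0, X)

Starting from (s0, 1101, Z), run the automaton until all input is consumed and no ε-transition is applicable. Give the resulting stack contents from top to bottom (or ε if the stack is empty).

XZ

(s0, 1101, Z)
  read 1, top Z: go to s2, push XZ → (s2, 101, XZ)
  read 1, top X: go to s1, push ε → (s1, 01, Z)
  read 0, top Z: go to s0, push Z → (s0, 1, Z)
  read 1, top Z: go to s2, push XZ → (s2, ε, XZ)
All input consumed in state s2 with stack XZ.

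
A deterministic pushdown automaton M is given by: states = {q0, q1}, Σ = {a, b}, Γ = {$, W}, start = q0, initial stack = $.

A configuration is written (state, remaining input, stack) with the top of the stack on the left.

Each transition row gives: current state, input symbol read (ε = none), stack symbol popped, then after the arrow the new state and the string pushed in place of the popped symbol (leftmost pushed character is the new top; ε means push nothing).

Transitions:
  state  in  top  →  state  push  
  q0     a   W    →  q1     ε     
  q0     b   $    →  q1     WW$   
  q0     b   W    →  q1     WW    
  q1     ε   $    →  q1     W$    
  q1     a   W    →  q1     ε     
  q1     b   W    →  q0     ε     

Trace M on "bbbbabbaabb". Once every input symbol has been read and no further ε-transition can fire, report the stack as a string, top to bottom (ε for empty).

(q0, bbbbabbaabb, $) ⊢ (q1, bbbabbaabb, WW$) ⊢ (q0, bbabbaabb, W$) ⊢ (q1, babbaabb, WW$) ⊢ (q0, abbaabb, W$) ⊢ (q1, bbaabb, $) ⊢ (q1, bbaabb, W$) ⊢ (q0, baabb, $) ⊢ (q1, aabb, WW$) ⊢ (q1, abb, W$) ⊢ (q1, bb, $) ⊢ (q1, bb, W$) ⊢ (q0, b, $) ⊢ (q1, ε, WW$)
All input consumed in state q1 with stack WW$.

WW$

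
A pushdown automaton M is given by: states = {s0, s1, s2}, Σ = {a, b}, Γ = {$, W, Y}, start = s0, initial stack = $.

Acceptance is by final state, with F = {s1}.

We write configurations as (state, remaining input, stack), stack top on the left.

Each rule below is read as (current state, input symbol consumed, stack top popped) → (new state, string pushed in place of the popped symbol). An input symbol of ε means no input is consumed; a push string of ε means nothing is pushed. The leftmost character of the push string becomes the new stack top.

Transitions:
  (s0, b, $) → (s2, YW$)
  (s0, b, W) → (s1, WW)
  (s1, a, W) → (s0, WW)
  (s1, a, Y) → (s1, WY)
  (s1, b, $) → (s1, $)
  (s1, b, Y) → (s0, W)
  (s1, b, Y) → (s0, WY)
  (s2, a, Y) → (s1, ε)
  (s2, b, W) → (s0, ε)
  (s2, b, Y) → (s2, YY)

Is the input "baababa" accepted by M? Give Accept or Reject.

Reject

No computation consumes all input and reaches a final state.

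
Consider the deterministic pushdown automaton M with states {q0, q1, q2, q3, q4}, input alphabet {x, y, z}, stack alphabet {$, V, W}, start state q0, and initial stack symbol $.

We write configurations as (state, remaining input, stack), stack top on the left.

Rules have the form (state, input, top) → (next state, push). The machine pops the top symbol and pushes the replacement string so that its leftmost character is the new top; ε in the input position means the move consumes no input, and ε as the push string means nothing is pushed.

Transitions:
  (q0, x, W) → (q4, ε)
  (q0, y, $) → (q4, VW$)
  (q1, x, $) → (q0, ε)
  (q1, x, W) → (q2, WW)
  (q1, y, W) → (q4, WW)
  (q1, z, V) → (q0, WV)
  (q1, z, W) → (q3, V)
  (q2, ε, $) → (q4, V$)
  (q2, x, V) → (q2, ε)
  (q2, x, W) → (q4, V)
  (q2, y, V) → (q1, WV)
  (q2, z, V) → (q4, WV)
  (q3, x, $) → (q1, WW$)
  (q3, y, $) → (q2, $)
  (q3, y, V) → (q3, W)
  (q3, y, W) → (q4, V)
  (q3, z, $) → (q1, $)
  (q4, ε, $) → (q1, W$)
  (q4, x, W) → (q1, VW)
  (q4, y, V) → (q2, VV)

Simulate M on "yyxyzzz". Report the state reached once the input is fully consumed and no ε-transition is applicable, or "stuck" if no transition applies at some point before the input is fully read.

stuck

(q0, yyxyzzz, $)
  read y, top $: go to q4, push VW$ → (q4, yxyzzz, VW$)
  read y, top V: go to q2, push VV → (q2, xyzzz, VVW$)
  read x, top V: go to q2, push ε → (q2, yzzz, VW$)
  read y, top V: go to q1, push WV → (q1, zzz, WVW$)
  read z, top W: go to q3, push V → (q3, zz, VVW$)
No transition for (q3, z, top V); M blocks with input zz remaining.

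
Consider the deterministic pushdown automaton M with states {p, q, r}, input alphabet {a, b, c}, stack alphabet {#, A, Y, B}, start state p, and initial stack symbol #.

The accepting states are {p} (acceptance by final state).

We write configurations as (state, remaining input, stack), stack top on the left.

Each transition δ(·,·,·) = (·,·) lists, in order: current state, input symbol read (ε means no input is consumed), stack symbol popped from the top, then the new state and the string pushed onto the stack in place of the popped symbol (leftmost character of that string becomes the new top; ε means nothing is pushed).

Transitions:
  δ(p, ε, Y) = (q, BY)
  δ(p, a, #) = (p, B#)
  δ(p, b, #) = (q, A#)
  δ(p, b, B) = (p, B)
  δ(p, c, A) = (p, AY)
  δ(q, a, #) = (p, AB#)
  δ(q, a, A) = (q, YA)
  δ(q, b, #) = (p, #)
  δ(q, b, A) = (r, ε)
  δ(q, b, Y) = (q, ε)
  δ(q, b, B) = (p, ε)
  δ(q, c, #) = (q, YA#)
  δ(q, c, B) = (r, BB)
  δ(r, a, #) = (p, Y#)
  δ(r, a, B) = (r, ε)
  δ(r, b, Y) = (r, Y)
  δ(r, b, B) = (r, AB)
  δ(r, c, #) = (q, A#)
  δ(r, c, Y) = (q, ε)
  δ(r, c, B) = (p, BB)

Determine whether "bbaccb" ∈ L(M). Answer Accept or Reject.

(p, bbaccb, #)
  read b, top #: go to q, push A# → (q, baccb, A#)
  read b, top A: go to r, push ε → (r, accb, #)
  read a, top #: go to p, push Y# → (p, ccb, Y#)
  ε-move, top Y: go to q, push BY → (q, ccb, BY#)
  read c, top B: go to r, push BB → (r, cb, BBY#)
  read c, top B: go to p, push BB → (p, b, BBBY#)
  read b, top B: go to p, push B → (p, ε, BBBY#)
All input consumed; state p ∈ F.

Accept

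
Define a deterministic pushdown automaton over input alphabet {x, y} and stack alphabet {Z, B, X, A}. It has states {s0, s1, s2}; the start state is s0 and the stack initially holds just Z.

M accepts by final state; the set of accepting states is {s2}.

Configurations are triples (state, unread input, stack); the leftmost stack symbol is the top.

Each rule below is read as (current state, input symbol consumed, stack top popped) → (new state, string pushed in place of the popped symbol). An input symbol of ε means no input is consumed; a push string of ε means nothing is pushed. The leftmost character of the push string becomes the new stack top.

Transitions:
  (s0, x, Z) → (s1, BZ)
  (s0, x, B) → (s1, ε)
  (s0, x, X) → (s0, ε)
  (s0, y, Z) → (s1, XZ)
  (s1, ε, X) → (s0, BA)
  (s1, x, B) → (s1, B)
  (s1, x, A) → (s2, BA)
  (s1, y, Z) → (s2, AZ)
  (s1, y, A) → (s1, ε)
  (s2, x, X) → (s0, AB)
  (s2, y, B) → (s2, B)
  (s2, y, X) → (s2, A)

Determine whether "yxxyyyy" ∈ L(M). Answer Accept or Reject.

(s0, yxxyyyy, Z) ⊢ (s1, xxyyyy, XZ) ⊢ (s0, xxyyyy, BAZ) ⊢ (s1, xyyyy, AZ) ⊢ (s2, yyyy, BAZ) ⊢ (s2, yyy, BAZ) ⊢ (s2, yy, BAZ) ⊢ (s2, y, BAZ) ⊢ (s2, ε, BAZ)
All input consumed; state s2 ∈ F.

Accept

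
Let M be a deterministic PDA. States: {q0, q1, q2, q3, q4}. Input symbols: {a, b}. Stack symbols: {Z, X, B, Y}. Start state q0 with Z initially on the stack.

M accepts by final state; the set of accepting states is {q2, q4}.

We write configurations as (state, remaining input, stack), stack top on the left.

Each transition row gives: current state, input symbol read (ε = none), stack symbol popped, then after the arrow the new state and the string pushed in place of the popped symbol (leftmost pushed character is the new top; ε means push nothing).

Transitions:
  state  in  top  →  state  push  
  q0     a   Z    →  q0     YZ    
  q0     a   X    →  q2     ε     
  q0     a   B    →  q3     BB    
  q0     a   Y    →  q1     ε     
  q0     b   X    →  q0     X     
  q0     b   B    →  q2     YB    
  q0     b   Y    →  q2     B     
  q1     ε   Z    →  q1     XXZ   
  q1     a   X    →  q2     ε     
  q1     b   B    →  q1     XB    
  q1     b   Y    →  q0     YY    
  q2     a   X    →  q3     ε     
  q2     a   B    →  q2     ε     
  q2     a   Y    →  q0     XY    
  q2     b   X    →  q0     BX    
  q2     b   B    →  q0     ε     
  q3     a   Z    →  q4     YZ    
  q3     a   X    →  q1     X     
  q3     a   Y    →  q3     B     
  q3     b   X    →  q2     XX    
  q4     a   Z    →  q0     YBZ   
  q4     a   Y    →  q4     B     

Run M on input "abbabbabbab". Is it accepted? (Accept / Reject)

(q0, abbabbabbab, Z)
  read a, top Z: go to q0, push YZ → (q0, bbabbabbab, YZ)
  read b, top Y: go to q2, push B → (q2, babbabbab, BZ)
  read b, top B: go to q0, push ε → (q0, abbabbab, Z)
  read a, top Z: go to q0, push YZ → (q0, bbabbab, YZ)
  read b, top Y: go to q2, push B → (q2, babbab, BZ)
  read b, top B: go to q0, push ε → (q0, abbab, Z)
  read a, top Z: go to q0, push YZ → (q0, bbab, YZ)
  read b, top Y: go to q2, push B → (q2, bab, BZ)
  read b, top B: go to q0, push ε → (q0, ab, Z)
  read a, top Z: go to q0, push YZ → (q0, b, YZ)
  read b, top Y: go to q2, push B → (q2, ε, BZ)
All input consumed; state q2 ∈ F.

Accept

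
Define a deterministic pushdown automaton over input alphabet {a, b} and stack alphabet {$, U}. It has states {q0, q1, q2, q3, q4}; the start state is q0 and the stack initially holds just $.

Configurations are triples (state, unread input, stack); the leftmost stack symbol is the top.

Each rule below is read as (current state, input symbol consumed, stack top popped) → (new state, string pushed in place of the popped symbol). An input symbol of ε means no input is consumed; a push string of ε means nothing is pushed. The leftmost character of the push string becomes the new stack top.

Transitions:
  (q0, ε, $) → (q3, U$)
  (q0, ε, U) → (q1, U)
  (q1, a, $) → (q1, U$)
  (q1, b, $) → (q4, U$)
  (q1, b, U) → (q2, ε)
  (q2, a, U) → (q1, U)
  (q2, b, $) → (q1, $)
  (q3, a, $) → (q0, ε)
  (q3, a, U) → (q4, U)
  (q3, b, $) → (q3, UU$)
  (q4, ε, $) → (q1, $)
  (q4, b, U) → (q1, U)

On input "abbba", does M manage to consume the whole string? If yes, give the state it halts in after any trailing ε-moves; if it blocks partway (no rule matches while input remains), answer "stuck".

q1

(q0, abbba, $)
  ε-move, top $: go to q3, push U$ → (q3, abbba, U$)
  read a, top U: go to q4, push U → (q4, bbba, U$)
  read b, top U: go to q1, push U → (q1, bba, U$)
  read b, top U: go to q2, push ε → (q2, ba, $)
  read b, top $: go to q1, push $ → (q1, a, $)
  read a, top $: go to q1, push U$ → (q1, ε, U$)
All input consumed; M is in state q1.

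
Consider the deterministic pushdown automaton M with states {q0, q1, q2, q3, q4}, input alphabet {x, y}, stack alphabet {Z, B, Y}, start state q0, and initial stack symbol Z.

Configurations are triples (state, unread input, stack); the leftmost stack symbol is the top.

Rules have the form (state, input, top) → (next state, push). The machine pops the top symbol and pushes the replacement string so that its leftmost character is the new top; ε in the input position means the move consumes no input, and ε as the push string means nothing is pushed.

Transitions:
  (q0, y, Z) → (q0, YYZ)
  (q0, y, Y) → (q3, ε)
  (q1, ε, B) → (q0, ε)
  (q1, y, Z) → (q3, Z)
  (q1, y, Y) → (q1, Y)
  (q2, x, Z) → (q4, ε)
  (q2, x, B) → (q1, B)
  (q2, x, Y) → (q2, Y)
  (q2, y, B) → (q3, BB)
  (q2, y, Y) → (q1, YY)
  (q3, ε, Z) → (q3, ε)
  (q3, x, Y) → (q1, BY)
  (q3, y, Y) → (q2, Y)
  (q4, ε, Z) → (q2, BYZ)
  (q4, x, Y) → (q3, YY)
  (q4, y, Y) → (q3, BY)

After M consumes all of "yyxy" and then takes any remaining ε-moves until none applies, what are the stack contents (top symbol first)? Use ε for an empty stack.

(q0, yyxy, Z) ⊢ (q0, yxy, YYZ) ⊢ (q3, xy, YZ) ⊢ (q1, y, BYZ) ⊢ (q0, y, YZ) ⊢ (q3, ε, Z) ⊢ (q3, ε, ε)
All input consumed in state q3 with stack ε.

ε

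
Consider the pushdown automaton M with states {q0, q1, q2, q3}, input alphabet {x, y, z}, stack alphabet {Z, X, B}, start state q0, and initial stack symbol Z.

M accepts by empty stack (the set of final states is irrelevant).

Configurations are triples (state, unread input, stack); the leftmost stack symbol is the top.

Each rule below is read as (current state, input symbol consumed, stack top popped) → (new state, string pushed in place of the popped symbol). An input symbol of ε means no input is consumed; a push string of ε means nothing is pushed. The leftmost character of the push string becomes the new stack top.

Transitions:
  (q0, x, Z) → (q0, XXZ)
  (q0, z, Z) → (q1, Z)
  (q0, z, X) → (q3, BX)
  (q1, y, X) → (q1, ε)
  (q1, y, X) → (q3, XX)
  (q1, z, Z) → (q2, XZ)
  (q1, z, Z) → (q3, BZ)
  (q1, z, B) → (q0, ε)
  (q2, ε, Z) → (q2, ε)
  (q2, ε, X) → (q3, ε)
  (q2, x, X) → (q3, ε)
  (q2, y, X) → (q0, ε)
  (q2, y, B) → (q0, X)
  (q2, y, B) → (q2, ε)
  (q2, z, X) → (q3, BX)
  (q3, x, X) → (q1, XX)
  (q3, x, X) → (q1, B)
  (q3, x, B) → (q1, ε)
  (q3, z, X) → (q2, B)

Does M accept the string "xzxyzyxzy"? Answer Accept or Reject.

One accepting computation: (q0, xzxyzyxzy, Z) ⊢ (q0, zxyzyxzy, XXZ) ⊢ (q3, xyzyxzy, BXXZ) ⊢ (q1, yzyxzy, XXZ) ⊢ (q3, zyxzy, XXXZ) ⊢ (q2, yxzy, BXXZ) ⊢ (q2, xzy, XXZ) ⊢ (q3, zy, XZ) ⊢ (q2, y, BZ) ⊢ (q2, ε, Z) ⊢ (q2, ε, ε)
All input consumed and the stack is empty.

Accept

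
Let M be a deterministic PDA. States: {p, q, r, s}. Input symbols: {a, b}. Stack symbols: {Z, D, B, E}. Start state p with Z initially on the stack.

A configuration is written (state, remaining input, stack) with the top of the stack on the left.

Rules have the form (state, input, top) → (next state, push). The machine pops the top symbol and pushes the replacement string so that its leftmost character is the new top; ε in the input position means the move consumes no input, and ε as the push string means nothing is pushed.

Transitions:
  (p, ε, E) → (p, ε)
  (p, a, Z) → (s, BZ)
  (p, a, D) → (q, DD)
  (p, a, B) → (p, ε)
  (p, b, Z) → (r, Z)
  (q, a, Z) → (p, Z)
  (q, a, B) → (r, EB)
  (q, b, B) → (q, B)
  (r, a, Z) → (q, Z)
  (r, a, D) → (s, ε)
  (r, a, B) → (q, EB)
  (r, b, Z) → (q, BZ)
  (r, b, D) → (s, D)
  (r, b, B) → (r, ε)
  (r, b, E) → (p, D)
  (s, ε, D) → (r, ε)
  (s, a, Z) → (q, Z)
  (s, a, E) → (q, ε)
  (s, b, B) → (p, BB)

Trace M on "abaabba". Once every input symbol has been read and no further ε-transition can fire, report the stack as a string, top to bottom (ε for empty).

(p, abaabba, Z) ⊢ (s, baabba, BZ) ⊢ (p, aabba, BBZ) ⊢ (p, abba, BZ) ⊢ (p, bba, Z) ⊢ (r, ba, Z) ⊢ (q, a, BZ) ⊢ (r, ε, EBZ)
All input consumed in state r with stack EBZ.

EBZ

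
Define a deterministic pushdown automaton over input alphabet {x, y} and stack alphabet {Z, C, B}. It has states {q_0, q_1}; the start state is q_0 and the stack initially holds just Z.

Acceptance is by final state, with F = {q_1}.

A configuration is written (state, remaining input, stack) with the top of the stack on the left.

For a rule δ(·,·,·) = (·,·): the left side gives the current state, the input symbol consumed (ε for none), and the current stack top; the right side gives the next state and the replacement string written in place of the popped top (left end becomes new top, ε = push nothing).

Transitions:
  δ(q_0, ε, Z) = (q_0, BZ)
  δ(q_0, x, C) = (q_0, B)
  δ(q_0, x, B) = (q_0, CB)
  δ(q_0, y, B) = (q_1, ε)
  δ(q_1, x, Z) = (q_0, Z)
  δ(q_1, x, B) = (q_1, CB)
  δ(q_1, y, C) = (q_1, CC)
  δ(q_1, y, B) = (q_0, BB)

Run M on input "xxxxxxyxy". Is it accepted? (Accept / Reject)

(q_0, xxxxxxyxy, Z)
  ε-move, top Z: go to q_0, push BZ → (q_0, xxxxxxyxy, BZ)
  read x, top B: go to q_0, push CB → (q_0, xxxxxyxy, CBZ)
  read x, top C: go to q_0, push B → (q_0, xxxxyxy, BBZ)
  read x, top B: go to q_0, push CB → (q_0, xxxyxy, CBBZ)
  read x, top C: go to q_0, push B → (q_0, xxyxy, BBBZ)
  read x, top B: go to q_0, push CB → (q_0, xyxy, CBBBZ)
  read x, top C: go to q_0, push B → (q_0, yxy, BBBBZ)
  read y, top B: go to q_1, push ε → (q_1, xy, BBBZ)
  read x, top B: go to q_1, push CB → (q_1, y, CBBBZ)
  read y, top C: go to q_1, push CC → (q_1, ε, CCBBBZ)
All input consumed; state q_1 ∈ F.

Accept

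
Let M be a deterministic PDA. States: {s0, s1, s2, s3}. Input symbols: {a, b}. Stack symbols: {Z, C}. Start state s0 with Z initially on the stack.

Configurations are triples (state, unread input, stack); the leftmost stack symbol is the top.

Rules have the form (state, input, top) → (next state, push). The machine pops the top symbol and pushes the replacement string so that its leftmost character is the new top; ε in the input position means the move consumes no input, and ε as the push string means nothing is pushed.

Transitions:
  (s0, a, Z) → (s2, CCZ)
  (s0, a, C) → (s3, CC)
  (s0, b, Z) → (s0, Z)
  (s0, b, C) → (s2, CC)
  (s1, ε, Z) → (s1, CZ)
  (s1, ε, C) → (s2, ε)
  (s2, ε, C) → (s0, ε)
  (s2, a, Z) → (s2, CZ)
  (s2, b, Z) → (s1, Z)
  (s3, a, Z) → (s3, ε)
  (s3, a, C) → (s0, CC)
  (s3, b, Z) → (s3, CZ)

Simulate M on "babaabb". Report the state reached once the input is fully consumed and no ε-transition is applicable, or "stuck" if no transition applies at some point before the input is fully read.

s0

(s0, babaabb, Z)
  read b, top Z: go to s0, push Z → (s0, abaabb, Z)
  read a, top Z: go to s2, push CCZ → (s2, baabb, CCZ)
  ε-move, top C: go to s0, push ε → (s0, baabb, CZ)
  read b, top C: go to s2, push CC → (s2, aabb, CCZ)
  ε-move, top C: go to s0, push ε → (s0, aabb, CZ)
  read a, top C: go to s3, push CC → (s3, abb, CCZ)
  read a, top C: go to s0, push CC → (s0, bb, CCCZ)
  read b, top C: go to s2, push CC → (s2, b, CCCCZ)
  ε-move, top C: go to s0, push ε → (s0, b, CCCZ)
  read b, top C: go to s2, push CC → (s2, ε, CCCCZ)
  ε-move, top C: go to s0, push ε → (s0, ε, CCCZ)
All input consumed; M is in state s0.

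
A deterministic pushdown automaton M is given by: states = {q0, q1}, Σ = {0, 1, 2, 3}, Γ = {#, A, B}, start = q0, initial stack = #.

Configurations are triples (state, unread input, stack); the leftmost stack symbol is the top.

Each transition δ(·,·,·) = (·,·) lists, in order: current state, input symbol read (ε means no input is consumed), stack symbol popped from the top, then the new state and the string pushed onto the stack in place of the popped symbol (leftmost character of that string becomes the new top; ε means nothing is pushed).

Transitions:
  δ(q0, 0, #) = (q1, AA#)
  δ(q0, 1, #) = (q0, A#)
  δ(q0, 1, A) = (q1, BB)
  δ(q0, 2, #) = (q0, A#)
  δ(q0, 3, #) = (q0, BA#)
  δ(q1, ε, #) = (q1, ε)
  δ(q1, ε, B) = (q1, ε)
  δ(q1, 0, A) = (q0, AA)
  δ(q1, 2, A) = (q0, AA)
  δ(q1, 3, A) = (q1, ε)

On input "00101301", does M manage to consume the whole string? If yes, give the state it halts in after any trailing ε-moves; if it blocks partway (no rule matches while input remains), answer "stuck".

q1

(q0, 00101301, #)
  read 0, top #: go to q1, push AA# → (q1, 0101301, AA#)
  read 0, top A: go to q0, push AA → (q0, 101301, AAA#)
  read 1, top A: go to q1, push BB → (q1, 01301, BBAA#)
  ε-move, top B: go to q1, push ε → (q1, 01301, BAA#)
  ε-move, top B: go to q1, push ε → (q1, 01301, AA#)
  read 0, top A: go to q0, push AA → (q0, 1301, AAA#)
  read 1, top A: go to q1, push BB → (q1, 301, BBAA#)
  ε-move, top B: go to q1, push ε → (q1, 301, BAA#)
  ε-move, top B: go to q1, push ε → (q1, 301, AA#)
  read 3, top A: go to q1, push ε → (q1, 01, A#)
  read 0, top A: go to q0, push AA → (q0, 1, AA#)
  read 1, top A: go to q1, push BB → (q1, ε, BBA#)
  ε-move, top B: go to q1, push ε → (q1, ε, BA#)
  ε-move, top B: go to q1, push ε → (q1, ε, A#)
All input consumed; M is in state q1.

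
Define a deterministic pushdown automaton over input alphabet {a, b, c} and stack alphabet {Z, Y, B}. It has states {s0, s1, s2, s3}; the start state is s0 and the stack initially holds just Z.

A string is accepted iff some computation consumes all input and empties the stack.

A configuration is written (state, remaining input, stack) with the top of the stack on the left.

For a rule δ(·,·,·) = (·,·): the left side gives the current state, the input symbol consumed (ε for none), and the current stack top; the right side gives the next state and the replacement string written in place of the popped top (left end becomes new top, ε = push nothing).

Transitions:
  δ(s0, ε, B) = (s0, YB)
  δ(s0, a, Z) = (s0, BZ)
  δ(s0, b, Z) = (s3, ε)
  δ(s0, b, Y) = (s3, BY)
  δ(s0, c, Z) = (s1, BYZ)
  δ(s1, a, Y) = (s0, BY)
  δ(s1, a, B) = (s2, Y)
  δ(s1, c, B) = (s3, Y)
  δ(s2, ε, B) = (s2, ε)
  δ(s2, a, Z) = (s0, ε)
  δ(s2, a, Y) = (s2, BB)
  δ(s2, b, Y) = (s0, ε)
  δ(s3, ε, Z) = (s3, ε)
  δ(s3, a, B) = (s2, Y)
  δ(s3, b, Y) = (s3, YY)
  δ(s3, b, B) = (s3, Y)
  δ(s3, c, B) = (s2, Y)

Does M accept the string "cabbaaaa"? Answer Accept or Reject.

(s0, cabbaaaa, Z) ⊢ (s1, abbaaaa, BYZ) ⊢ (s2, bbaaaa, YYZ) ⊢ (s0, baaaa, YZ) ⊢ (s3, aaaa, BYZ) ⊢ (s2, aaa, YYZ) ⊢ (s2, aa, BBYZ) ⊢ (s2, aa, BYZ) ⊢ (s2, aa, YZ) ⊢ (s2, a, BBZ) ⊢ (s2, a, BZ) ⊢ (s2, a, Z) ⊢ (s0, ε, ε)
All input consumed and the stack is empty.

Accept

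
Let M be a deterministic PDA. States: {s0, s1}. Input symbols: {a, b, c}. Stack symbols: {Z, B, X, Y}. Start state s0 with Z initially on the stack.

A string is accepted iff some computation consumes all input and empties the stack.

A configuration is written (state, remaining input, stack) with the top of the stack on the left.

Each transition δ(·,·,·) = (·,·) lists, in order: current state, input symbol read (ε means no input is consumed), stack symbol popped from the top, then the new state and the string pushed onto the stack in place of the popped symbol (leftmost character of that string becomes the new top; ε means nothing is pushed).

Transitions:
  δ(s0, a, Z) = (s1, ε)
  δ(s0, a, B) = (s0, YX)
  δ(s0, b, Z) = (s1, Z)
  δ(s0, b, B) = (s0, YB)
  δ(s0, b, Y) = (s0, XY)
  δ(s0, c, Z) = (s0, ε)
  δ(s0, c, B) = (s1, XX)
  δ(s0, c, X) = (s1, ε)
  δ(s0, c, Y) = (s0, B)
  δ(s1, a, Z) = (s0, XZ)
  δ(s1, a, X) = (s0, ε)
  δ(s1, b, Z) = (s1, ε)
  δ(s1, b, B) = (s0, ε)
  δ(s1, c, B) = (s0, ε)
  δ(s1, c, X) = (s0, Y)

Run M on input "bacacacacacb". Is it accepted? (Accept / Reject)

(s0, bacacacacacb, Z) ⊢ (s1, acacacacacb, Z) ⊢ (s0, cacacacacb, XZ) ⊢ (s1, acacacacb, Z) ⊢ (s0, cacacacb, XZ) ⊢ (s1, acacacb, Z) ⊢ (s0, cacacb, XZ) ⊢ (s1, acacb, Z) ⊢ (s0, cacb, XZ) ⊢ (s1, acb, Z) ⊢ (s0, cb, XZ) ⊢ (s1, b, Z) ⊢ (s1, ε, ε)
All input consumed and the stack is empty.

Accept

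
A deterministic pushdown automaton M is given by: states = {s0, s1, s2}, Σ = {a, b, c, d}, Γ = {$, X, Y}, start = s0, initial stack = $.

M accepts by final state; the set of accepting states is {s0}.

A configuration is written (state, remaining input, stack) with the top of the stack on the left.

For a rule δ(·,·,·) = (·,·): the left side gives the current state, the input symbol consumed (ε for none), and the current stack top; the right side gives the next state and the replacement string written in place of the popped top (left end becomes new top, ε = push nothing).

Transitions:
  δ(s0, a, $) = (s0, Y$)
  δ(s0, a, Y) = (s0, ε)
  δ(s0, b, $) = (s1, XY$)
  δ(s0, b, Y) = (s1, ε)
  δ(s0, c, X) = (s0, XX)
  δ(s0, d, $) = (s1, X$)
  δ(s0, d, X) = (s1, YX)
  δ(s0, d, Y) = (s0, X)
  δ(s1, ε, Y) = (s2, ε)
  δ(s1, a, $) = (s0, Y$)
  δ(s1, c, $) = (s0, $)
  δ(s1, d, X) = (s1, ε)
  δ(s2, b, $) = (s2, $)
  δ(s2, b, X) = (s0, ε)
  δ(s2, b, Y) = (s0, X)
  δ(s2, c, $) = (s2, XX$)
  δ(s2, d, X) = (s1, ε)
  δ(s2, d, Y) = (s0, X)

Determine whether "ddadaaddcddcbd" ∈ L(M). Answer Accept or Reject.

Reject

(s0, ddadaaddcddcbd, $) ⊢ (s1, dadaaddcddcbd, X$) ⊢ (s1, adaaddcddcbd, $) ⊢ (s0, daaddcddcbd, Y$) ⊢ (s0, aaddcddcbd, X$)
No transition applies at (s0, aaddcddcbd, X$); input not fully consumed.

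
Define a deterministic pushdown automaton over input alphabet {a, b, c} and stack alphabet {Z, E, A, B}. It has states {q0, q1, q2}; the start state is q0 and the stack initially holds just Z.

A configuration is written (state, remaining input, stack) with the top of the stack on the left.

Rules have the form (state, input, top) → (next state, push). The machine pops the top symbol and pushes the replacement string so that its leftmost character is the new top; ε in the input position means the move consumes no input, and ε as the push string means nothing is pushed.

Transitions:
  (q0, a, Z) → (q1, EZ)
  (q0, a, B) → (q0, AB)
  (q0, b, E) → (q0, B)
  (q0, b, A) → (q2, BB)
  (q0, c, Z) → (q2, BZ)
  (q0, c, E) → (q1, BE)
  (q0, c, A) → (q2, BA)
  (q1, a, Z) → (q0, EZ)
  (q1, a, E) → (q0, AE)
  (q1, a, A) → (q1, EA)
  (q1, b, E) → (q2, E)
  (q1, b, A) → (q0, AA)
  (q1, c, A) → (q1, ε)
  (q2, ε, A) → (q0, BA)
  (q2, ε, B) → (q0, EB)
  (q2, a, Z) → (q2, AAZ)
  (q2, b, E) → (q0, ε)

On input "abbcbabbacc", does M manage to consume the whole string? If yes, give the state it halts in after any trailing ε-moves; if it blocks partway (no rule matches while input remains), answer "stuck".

(q0, abbcbabbacc, Z)
  read a, top Z: go to q1, push EZ → (q1, bbcbabbacc, EZ)
  read b, top E: go to q2, push E → (q2, bcbabbacc, EZ)
  read b, top E: go to q0, push ε → (q0, cbabbacc, Z)
  read c, top Z: go to q2, push BZ → (q2, babbacc, BZ)
  ε-move, top B: go to q0, push EB → (q0, babbacc, EBZ)
  read b, top E: go to q0, push B → (q0, abbacc, BBZ)
  read a, top B: go to q0, push AB → (q0, bbacc, ABBZ)
  read b, top A: go to q2, push BB → (q2, bacc, BBBBZ)
  ε-move, top B: go to q0, push EB → (q0, bacc, EBBBBZ)
  read b, top E: go to q0, push B → (q0, acc, BBBBBZ)
  read a, top B: go to q0, push AB → (q0, cc, ABBBBBZ)
  read c, top A: go to q2, push BA → (q2, c, BABBBBBZ)
  ε-move, top B: go to q0, push EB → (q0, c, EBABBBBBZ)
  read c, top E: go to q1, push BE → (q1, ε, BEBABBBBBZ)
All input consumed; M is in state q1.

q1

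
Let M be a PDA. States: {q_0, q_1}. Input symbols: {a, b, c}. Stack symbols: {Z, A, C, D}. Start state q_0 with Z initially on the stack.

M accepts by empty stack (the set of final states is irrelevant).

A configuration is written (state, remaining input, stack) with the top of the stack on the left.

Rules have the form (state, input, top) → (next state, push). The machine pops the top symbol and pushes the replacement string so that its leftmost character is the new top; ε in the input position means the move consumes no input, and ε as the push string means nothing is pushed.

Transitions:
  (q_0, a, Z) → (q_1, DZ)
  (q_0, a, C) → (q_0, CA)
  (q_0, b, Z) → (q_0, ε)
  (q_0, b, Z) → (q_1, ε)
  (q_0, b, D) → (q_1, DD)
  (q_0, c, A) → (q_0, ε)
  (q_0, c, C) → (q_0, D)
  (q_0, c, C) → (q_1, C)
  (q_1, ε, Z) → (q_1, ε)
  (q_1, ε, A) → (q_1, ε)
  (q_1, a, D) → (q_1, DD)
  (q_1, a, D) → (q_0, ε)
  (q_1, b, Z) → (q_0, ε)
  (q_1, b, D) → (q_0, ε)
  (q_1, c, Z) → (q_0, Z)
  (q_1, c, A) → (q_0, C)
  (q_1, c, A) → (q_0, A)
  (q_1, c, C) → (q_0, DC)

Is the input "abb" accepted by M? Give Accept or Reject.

Accept

One accepting computation: (q_0, abb, Z) ⊢ (q_1, bb, DZ) ⊢ (q_0, b, Z) ⊢ (q_0, ε, ε)
All input consumed and the stack is empty.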